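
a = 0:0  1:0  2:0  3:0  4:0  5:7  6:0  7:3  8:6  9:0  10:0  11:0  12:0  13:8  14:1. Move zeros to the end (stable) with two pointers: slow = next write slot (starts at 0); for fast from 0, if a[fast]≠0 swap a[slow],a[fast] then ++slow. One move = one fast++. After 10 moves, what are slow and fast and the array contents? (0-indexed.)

slow=0 fast=0: a[fast]=0, fast++
slow=0 fast=1: a[fast]=0, fast++
slow=0 fast=2: a[fast]=0, fast++
slow=0 fast=3: a[fast]=0, fast++
slow=0 fast=4: a[fast]=0, fast++
slow=0 fast=5: a[fast]=7≠0 swap→a[0]=7, slow++,fast++
slow=1 fast=6: a[fast]=0, fast++
slow=1 fast=7: a[fast]=3≠0 swap→a[1]=3, slow++,fast++
slow=2 fast=8: a[fast]=6≠0 swap→a[2]=6, slow++,fast++
slow=3 fast=9: a[fast]=0, fast++

slow=3, fast=10, a=[7, 3, 6, 0, 0, 0, 0, 0, 0, 0, 0, 0, 0, 8, 1]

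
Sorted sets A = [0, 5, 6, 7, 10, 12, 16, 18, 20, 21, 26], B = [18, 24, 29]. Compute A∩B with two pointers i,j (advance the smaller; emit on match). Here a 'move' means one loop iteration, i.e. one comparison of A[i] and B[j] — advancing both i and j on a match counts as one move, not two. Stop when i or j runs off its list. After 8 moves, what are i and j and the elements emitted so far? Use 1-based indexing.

i=9, j=2, emitted=[18]

i=1 j=1: 0<18, i++
i=2 j=1: 5<18, i++
i=3 j=1: 6<18, i++
i=4 j=1: 7<18, i++
i=5 j=1: 10<18, i++
i=6 j=1: 12<18, i++
i=7 j=1: 16<18, i++
i=8 j=1: 18==18 emit, i++,j++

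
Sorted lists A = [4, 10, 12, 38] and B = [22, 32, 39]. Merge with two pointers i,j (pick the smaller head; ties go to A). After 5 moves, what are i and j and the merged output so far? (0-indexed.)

i=3, j=2, merged so far=[4, 10, 12, 22, 32]

i=0 j=0: A[i]=4<=B[j]=22 take 4, i++
i=1 j=0: A[i]=10<=B[j]=22 take 10, i++
i=2 j=0: A[i]=12<=B[j]=22 take 12, i++
i=3 j=0: A[i]=38>B[j]=22 take 22, j++
i=3 j=1: A[i]=38>B[j]=32 take 32, j++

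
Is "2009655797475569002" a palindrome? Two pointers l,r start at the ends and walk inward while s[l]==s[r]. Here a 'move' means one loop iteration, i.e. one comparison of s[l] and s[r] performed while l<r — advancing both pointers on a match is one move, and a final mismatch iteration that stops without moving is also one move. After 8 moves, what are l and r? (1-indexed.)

l=1 r=19: '2'=='2', l++,r--
l=2 r=18: '0'=='0', l++,r--
l=3 r=17: '0'=='0', l++,r--
l=4 r=16: '9'=='9', l++,r--
l=5 r=15: '6'=='6', l++,r--
l=6 r=14: '5'=='5', l++,r--
l=7 r=13: '5'=='5', l++,r--
l=8 r=12: '7'=='7', l++,r--

l=9, r=11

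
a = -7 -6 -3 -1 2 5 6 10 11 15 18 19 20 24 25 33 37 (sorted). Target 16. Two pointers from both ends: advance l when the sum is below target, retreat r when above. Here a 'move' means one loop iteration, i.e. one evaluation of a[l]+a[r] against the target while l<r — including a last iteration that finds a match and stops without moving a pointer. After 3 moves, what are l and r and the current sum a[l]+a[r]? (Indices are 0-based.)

l=0, r=13, sum=17

l=0 r=16: -7+37=30 >16, r--
l=0 r=15: -7+33=26 >16, r--
l=0 r=14: -7+25=18 >16, r--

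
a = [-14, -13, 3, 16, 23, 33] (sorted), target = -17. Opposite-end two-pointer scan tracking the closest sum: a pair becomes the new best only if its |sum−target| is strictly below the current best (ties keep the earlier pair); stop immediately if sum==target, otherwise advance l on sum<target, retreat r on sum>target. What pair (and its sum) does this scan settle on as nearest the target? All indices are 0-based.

[0,5] -14+33=19 d=36 * → r--
[0,4] -14+23=9 d=26 * → r--
[0,3] -14+16=2 d=19 * → r--
[0,2] -14+3=-11 d=6 * → r--
[0,1] -14+-13=-27 d=10 → l++

pair (-14, 3) with sum -11 (|Δ|=6)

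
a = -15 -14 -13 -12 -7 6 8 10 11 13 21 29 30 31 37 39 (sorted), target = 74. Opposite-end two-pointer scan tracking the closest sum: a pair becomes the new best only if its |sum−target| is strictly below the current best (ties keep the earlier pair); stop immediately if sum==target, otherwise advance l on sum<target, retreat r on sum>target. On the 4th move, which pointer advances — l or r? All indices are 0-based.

l=0 r=15: -15+39=24 d=50 *, l++
l=1 r=15: -14+39=25 d=49 *, l++
l=2 r=15: -13+39=26 d=48 *, l++
l=3 r=15: -12+39=27 d=47 *, l++

l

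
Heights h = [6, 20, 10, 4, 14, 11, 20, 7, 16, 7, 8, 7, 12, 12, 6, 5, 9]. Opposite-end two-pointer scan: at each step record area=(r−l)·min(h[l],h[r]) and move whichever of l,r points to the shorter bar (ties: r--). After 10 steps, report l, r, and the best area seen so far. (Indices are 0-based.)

[0,16] min(6,9)*16=96 best=96 * → l++
[1,16] min(20,9)*15=135 best=135 * → r--
[1,15] min(20,5)*14=70 best=135 → r--
[1,14] min(20,6)*13=78 best=135 → r--
[1,13] min(20,12)*12=144 best=144 * → r--
[1,12] min(20,12)*11=132 best=144 → r--
[1,11] min(20,7)*10=70 best=144 → r--
[1,10] min(20,8)*9=72 best=144 → r--
[1,9] min(20,7)*8=56 best=144 → r--
[1,8] min(20,16)*7=112 best=144 → r--

l=1, r=7, best area=144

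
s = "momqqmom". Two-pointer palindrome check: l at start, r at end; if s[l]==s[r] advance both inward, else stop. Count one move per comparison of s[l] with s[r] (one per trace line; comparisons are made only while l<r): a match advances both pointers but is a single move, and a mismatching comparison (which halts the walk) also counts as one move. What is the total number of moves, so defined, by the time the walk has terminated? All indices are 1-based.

4 moves

[1,8] 'm'=='m' → l++,r--
[2,7] 'o'=='o' → l++,r--
[3,6] 'm'=='m' → l++,r--
[4,5] 'q'=='q' → l++,r--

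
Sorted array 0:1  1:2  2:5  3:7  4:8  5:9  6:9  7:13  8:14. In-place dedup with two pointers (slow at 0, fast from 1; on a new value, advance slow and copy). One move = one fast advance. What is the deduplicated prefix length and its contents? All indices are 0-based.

slow=0 fast=1: a[fast]=2≠a[slow]=1 write a[1]=2, slow++,fast++
slow=1 fast=2: a[fast]=5≠a[slow]=2 write a[2]=5, slow++,fast++
slow=2 fast=3: a[fast]=7≠a[slow]=5 write a[3]=7, slow++,fast++
slow=3 fast=4: a[fast]=8≠a[slow]=7 write a[4]=8, slow++,fast++
slow=4 fast=5: a[fast]=9≠a[slow]=8 write a[5]=9, slow++,fast++
slow=5 fast=6: a[fast]=9=a[slow] dup, fast++
slow=5 fast=7: a[fast]=13≠a[slow]=9 write a[6]=13, slow++,fast++
slow=6 fast=8: a[fast]=14≠a[slow]=13 write a[7]=14, slow++,fast++

length 8; prefix = [1, 2, 5, 7, 8, 9, 13, 14]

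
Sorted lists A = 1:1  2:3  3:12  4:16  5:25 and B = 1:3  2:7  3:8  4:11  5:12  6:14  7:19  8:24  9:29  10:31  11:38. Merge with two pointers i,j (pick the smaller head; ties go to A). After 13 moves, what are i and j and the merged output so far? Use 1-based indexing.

i=6, j=9, merged so far=[1, 3, 3, 7, 8, 11, 12, 12, 14, 16, 19, 24, 25]

i=1 j=1: A[i]=1<=B[j]=3 take 1, i++
i=2 j=1: A[i]=3<=B[j]=3 take 3, i++
i=3 j=1: A[i]=12>B[j]=3 take 3, j++
i=3 j=2: A[i]=12>B[j]=7 take 7, j++
i=3 j=3: A[i]=12>B[j]=8 take 8, j++
i=3 j=4: A[i]=12>B[j]=11 take 11, j++
i=3 j=5: A[i]=12<=B[j]=12 take 12, i++
i=4 j=5: A[i]=16>B[j]=12 take 12, j++
i=4 j=6: A[i]=16>B[j]=14 take 14, j++
i=4 j=7: A[i]=16<=B[j]=19 take 16, i++
i=5 j=7: A[i]=25>B[j]=19 take 19, j++
i=5 j=8: A[i]=25>B[j]=24 take 24, j++
i=5 j=9: A[i]=25<=B[j]=29 take 25, i++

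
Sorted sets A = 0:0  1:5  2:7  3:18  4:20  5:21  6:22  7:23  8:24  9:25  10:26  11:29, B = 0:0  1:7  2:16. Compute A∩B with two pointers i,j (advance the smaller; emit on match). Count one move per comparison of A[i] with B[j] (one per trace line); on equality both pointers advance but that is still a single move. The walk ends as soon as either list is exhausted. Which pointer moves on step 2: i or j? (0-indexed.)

[i=0,j=0] 0==0 emit → i++,j++
[i=1,j=1] 5<7 → i++

i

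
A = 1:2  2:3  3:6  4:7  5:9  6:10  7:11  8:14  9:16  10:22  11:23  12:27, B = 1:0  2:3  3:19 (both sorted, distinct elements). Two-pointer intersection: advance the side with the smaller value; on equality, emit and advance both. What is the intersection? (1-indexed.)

i=1 j=1: 2>0, j++
i=1 j=2: 2<3, i++
i=2 j=2: 3==3 emit, i++,j++
i=3 j=3: 6<19, i++
i=4 j=3: 7<19, i++
i=5 j=3: 9<19, i++
i=6 j=3: 10<19, i++
i=7 j=3: 11<19, i++
i=8 j=3: 14<19, i++
i=9 j=3: 16<19, i++
i=10 j=3: 22>19, j++

intersection = [3]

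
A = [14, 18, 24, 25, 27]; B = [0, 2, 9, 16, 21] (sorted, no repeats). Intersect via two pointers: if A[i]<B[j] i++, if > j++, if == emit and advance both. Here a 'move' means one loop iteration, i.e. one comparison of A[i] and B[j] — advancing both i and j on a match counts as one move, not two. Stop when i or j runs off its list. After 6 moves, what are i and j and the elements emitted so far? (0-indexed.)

[i=0,j=0] 14>0 → j++
[i=0,j=1] 14>2 → j++
[i=0,j=2] 14>9 → j++
[i=0,j=3] 14<16 → i++
[i=1,j=3] 18>16 → j++
[i=1,j=4] 18<21 → i++

i=2, j=4, emitted=[]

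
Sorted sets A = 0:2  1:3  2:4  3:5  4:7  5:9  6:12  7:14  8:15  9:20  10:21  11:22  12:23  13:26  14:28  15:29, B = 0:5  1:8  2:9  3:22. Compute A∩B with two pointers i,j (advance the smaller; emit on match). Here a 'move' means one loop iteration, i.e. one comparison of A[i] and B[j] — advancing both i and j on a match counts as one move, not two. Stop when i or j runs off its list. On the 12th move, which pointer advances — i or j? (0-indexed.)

i=0 j=0: 2<5, i++
i=1 j=0: 3<5, i++
i=2 j=0: 4<5, i++
i=3 j=0: 5==5 emit, i++,j++
i=4 j=1: 7<8, i++
i=5 j=1: 9>8, j++
i=5 j=2: 9==9 emit, i++,j++
i=6 j=3: 12<22, i++
i=7 j=3: 14<22, i++
i=8 j=3: 15<22, i++
i=9 j=3: 20<22, i++
i=10 j=3: 21<22, i++

i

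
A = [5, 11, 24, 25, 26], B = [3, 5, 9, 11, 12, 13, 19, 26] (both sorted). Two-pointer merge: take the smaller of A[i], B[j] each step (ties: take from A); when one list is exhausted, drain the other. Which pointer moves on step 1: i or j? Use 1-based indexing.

j

i=1 j=1: A[i]=5>B[j]=3 take 3, j++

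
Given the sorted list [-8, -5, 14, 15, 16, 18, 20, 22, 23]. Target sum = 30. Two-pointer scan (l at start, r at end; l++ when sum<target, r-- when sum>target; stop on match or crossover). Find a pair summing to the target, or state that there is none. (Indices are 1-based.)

l=1 r=9: -8+23=15 <30, l++
l=2 r=9: -5+23=18 <30, l++
l=3 r=9: 14+23=37 >30, r--
l=3 r=8: 14+22=36 >30, r--
l=3 r=7: 14+20=34 >30, r--
l=3 r=6: 14+18=32 >30, r--
l=3 r=5: 14+16=30, found

(14, 16)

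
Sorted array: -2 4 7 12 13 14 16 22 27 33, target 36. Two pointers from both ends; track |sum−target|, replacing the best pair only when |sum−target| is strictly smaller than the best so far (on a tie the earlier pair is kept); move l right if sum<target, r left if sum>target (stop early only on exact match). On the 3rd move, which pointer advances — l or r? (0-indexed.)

l

[0,9] -2+33=31 d=5 * → l++
[1,9] 4+33=37 d=1 * → r--
[1,8] 4+27=31 d=5 → l++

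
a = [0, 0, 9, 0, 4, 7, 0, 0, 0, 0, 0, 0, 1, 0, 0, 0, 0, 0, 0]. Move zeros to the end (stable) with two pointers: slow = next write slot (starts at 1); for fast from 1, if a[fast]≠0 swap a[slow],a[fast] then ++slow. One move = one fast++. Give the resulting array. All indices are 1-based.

slow=1 fast=1: a[fast]=0, fast++
slow=1 fast=2: a[fast]=0, fast++
slow=1 fast=3: a[fast]=9≠0 swap→a[1]=9, slow++,fast++
slow=2 fast=4: a[fast]=0, fast++
slow=2 fast=5: a[fast]=4≠0 swap→a[2]=4, slow++,fast++
slow=3 fast=6: a[fast]=7≠0 swap→a[3]=7, slow++,fast++
slow=4 fast=7: a[fast]=0, fast++
slow=4 fast=8: a[fast]=0, fast++
slow=4 fast=9: a[fast]=0, fast++
slow=4 fast=10: a[fast]=0, fast++
slow=4 fast=11: a[fast]=0, fast++
slow=4 fast=12: a[fast]=0, fast++
slow=4 fast=13: a[fast]=1≠0 swap→a[4]=1, slow++,fast++
slow=5 fast=14: a[fast]=0, fast++
slow=5 fast=15: a[fast]=0, fast++
slow=5 fast=16: a[fast]=0, fast++
slow=5 fast=17: a[fast]=0, fast++
slow=5 fast=18: a[fast]=0, fast++
slow=5 fast=19: a[fast]=0, fast++

[9, 4, 7, 1, 0, 0, 0, 0, 0, 0, 0, 0, 0, 0, 0, 0, 0, 0, 0]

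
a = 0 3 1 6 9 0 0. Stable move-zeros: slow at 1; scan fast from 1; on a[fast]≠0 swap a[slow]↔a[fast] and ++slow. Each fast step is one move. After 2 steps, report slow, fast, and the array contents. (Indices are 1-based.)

slow=2, fast=3, a=[3, 0, 1, 6, 9, 0, 0]

slow=1 fast=1: a[fast]=0, fast++
slow=1 fast=2: a[fast]=3≠0 swap→a[1]=3, slow++,fast++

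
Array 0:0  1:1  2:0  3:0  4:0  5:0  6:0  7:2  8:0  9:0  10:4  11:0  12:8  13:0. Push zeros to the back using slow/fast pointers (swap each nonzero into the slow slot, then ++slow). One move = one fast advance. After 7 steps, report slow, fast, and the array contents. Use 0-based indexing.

slow=0 fast=0: a[fast]=0, fast++
slow=0 fast=1: a[fast]=1≠0 swap→a[0]=1, slow++,fast++
slow=1 fast=2: a[fast]=0, fast++
slow=1 fast=3: a[fast]=0, fast++
slow=1 fast=4: a[fast]=0, fast++
slow=1 fast=5: a[fast]=0, fast++
slow=1 fast=6: a[fast]=0, fast++

slow=1, fast=7, a=[1, 0, 0, 0, 0, 0, 0, 2, 0, 0, 4, 0, 8, 0]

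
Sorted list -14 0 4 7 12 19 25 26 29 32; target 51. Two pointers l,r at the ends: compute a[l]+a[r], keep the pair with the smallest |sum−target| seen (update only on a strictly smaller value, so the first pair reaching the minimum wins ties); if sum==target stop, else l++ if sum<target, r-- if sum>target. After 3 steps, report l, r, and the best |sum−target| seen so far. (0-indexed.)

l=3, r=9, best |Δ|=15

l=0 r=9: -14+32=18 d=33 *, l++
l=1 r=9: 0+32=32 d=19 *, l++
l=2 r=9: 4+32=36 d=15 *, l++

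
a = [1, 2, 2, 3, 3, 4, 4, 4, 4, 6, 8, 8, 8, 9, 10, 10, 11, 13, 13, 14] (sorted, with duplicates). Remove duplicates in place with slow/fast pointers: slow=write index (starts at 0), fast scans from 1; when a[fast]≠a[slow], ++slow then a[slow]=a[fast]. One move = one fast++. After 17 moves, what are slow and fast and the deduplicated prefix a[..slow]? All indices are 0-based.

slow=9, fast=18, prefix=[1, 2, 3, 4, 6, 8, 9, 10, 11, 13]

slow=0 fast=1: a[fast]=2≠a[slow]=1 write a[1]=2, slow++,fast++
slow=1 fast=2: a[fast]=2=a[slow] dup, fast++
slow=1 fast=3: a[fast]=3≠a[slow]=2 write a[2]=3, slow++,fast++
slow=2 fast=4: a[fast]=3=a[slow] dup, fast++
slow=2 fast=5: a[fast]=4≠a[slow]=3 write a[3]=4, slow++,fast++
slow=3 fast=6: a[fast]=4=a[slow] dup, fast++
slow=3 fast=7: a[fast]=4=a[slow] dup, fast++
slow=3 fast=8: a[fast]=4=a[slow] dup, fast++
slow=3 fast=9: a[fast]=6≠a[slow]=4 write a[4]=6, slow++,fast++
slow=4 fast=10: a[fast]=8≠a[slow]=6 write a[5]=8, slow++,fast++
slow=5 fast=11: a[fast]=8=a[slow] dup, fast++
slow=5 fast=12: a[fast]=8=a[slow] dup, fast++
slow=5 fast=13: a[fast]=9≠a[slow]=8 write a[6]=9, slow++,fast++
slow=6 fast=14: a[fast]=10≠a[slow]=9 write a[7]=10, slow++,fast++
slow=7 fast=15: a[fast]=10=a[slow] dup, fast++
slow=7 fast=16: a[fast]=11≠a[slow]=10 write a[8]=11, slow++,fast++
slow=8 fast=17: a[fast]=13≠a[slow]=11 write a[9]=13, slow++,fast++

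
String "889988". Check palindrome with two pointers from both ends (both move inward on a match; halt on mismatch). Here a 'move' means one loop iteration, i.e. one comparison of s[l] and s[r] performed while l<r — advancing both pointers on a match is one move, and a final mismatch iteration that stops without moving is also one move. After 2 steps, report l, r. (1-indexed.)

l=1 r=6: '8'=='8', l++,r--
l=2 r=5: '8'=='8', l++,r--

l=3, r=4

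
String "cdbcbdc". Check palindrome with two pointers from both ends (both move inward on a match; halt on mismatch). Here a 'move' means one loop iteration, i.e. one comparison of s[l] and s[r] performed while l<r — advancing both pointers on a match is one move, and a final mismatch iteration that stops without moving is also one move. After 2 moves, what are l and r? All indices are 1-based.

[1,7] 'c'=='c' → l++,r--
[2,6] 'd'=='d' → l++,r--

l=3, r=5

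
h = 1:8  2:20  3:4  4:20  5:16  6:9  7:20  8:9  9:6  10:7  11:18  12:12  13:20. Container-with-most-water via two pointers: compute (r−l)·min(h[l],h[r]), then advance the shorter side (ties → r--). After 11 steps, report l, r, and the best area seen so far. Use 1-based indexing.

l=1 r=13: min(8,20)*12=96 best=96 *, l++
l=2 r=13: min(20,20)*11=220 best=220 *, r--
l=2 r=12: min(20,12)*10=120 best=220, r--
l=2 r=11: min(20,18)*9=162 best=220, r--
l=2 r=10: min(20,7)*8=56 best=220, r--
l=2 r=9: min(20,6)*7=42 best=220, r--
l=2 r=8: min(20,9)*6=54 best=220, r--
l=2 r=7: min(20,20)*5=100 best=220, r--
l=2 r=6: min(20,9)*4=36 best=220, r--
l=2 r=5: min(20,16)*3=48 best=220, r--
l=2 r=4: min(20,20)*2=40 best=220, r--

l=2, r=3, best area=220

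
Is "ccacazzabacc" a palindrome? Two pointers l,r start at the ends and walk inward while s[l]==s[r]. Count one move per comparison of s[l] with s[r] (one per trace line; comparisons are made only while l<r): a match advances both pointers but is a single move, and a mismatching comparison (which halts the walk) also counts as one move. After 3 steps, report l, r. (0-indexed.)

l=3, r=8

[0,11] 'c'=='c' → l++,r--
[1,10] 'c'=='c' → l++,r--
[2,9] 'a'=='a' → l++,r--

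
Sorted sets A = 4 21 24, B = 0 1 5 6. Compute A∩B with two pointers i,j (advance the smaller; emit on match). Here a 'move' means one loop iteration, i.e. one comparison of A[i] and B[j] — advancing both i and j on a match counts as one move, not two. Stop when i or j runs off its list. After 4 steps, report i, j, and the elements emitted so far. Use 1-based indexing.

[i=1,j=1] 4>0 → j++
[i=1,j=2] 4>1 → j++
[i=1,j=3] 4<5 → i++
[i=2,j=3] 21>5 → j++

i=2, j=4, emitted=[]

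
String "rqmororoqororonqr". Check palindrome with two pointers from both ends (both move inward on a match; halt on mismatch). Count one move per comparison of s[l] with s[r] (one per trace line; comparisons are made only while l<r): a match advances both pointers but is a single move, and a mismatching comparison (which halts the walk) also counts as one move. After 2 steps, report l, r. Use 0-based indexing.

[0,16] 'r'=='r' → l++,r--
[1,15] 'q'=='q' → l++,r--

l=2, r=14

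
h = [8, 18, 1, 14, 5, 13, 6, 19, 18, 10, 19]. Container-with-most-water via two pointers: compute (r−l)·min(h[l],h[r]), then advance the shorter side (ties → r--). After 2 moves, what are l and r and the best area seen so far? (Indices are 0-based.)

l=2, r=10, best area=162

l=0 r=10: min(8,19)*10=80 best=80 *, l++
l=1 r=10: min(18,19)*9=162 best=162 *, l++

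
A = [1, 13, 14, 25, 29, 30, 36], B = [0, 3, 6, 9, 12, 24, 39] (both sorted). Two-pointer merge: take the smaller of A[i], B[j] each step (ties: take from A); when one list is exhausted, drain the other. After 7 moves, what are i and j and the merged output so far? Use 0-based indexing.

i=0 j=0: A[i]=1>B[j]=0 take 0, j++
i=0 j=1: A[i]=1<=B[j]=3 take 1, i++
i=1 j=1: A[i]=13>B[j]=3 take 3, j++
i=1 j=2: A[i]=13>B[j]=6 take 6, j++
i=1 j=3: A[i]=13>B[j]=9 take 9, j++
i=1 j=4: A[i]=13>B[j]=12 take 12, j++
i=1 j=5: A[i]=13<=B[j]=24 take 13, i++

i=2, j=5, merged so far=[0, 1, 3, 6, 9, 12, 13]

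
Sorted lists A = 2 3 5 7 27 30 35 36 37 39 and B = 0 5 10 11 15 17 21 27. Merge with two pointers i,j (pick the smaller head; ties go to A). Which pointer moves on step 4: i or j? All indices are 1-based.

[i=1,j=1] A[i]=2>B[j]=0 take 0 → j++
[i=1,j=2] A[i]=2<=B[j]=5 take 2 → i++
[i=2,j=2] A[i]=3<=B[j]=5 take 3 → i++
[i=3,j=2] A[i]=5<=B[j]=5 take 5 → i++

i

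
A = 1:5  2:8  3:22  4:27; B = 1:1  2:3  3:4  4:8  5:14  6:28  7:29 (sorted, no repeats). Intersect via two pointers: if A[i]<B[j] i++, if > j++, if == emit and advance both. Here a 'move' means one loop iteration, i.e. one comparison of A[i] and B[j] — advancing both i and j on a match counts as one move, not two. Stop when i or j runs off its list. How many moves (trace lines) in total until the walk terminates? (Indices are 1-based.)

i=1 j=1: 5>1, j++
i=1 j=2: 5>3, j++
i=1 j=3: 5>4, j++
i=1 j=4: 5<8, i++
i=2 j=4: 8==8 emit, i++,j++
i=3 j=5: 22>14, j++
i=3 j=6: 22<28, i++
i=4 j=6: 27<28, i++

8 moves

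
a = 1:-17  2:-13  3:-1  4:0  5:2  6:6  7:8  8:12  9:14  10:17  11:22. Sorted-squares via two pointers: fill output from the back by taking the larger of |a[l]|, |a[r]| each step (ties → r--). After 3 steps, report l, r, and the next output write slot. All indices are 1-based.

l=1 r=11: |-17|<=|22| out[11]=484, r--
l=1 r=10: |-17|<=|17| out[10]=289, r--
l=1 r=9: |-17|>|14| out[9]=289, l++

l=2, r=9, next write slot=8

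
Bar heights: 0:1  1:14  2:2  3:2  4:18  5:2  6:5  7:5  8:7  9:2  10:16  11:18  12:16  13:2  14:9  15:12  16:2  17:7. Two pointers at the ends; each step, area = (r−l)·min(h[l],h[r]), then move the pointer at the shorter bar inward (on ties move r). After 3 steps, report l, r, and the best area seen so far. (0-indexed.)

[0,17] min(1,7)*17=17 best=17 * → l++
[1,17] min(14,7)*16=112 best=112 * → r--
[1,16] min(14,2)*15=30 best=112 → r--

l=1, r=15, best area=112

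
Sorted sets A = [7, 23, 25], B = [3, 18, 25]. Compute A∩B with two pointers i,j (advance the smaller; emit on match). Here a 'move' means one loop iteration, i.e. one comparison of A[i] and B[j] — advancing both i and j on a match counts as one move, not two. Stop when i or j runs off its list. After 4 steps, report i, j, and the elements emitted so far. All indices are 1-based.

[i=1,j=1] 7>3 → j++
[i=1,j=2] 7<18 → i++
[i=2,j=2] 23>18 → j++
[i=2,j=3] 23<25 → i++

i=3, j=3, emitted=[]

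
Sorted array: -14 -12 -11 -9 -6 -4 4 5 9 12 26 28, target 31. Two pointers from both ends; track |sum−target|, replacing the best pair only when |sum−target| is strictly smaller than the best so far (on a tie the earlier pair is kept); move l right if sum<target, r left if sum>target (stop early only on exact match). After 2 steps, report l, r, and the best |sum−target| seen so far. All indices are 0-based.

l=0 r=11: -14+28=14 d=17 *, l++
l=1 r=11: -12+28=16 d=15 *, l++

l=2, r=11, best |Δ|=15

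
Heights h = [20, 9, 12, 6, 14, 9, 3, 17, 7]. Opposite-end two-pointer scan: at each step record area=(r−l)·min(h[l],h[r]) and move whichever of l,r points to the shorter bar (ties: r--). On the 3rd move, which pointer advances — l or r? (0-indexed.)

r

[0,8] min(20,7)*8=56 best=56 * → r--
[0,7] min(20,17)*7=119 best=119 * → r--
[0,6] min(20,3)*6=18 best=119 → r--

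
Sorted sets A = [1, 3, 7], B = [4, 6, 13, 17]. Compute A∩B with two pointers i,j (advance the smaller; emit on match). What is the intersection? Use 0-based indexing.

intersection = []

i=0 j=0: 1<4, i++
i=1 j=0: 3<4, i++
i=2 j=0: 7>4, j++
i=2 j=1: 7>6, j++
i=2 j=2: 7<13, i++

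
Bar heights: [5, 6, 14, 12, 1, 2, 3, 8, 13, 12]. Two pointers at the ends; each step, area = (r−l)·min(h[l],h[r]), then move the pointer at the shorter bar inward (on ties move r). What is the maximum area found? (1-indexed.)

l=1 r=10: min(5,12)*9=45 best=45 *, l++
l=2 r=10: min(6,12)*8=48 best=48 *, l++
l=3 r=10: min(14,12)*7=84 best=84 *, r--
l=3 r=9: min(14,13)*6=78 best=84, r--
l=3 r=8: min(14,8)*5=40 best=84, r--
l=3 r=7: min(14,3)*4=12 best=84, r--
l=3 r=6: min(14,2)*3=6 best=84, r--
l=3 r=5: min(14,1)*2=2 best=84, r--
l=3 r=4: min(14,12)*1=12 best=84, r--

max area = 84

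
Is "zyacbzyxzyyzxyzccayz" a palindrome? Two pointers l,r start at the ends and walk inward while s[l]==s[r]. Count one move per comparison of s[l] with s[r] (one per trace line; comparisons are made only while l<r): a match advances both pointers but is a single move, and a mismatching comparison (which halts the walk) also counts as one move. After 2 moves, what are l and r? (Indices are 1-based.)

l=3, r=18

[1,20] 'z'=='z' → l++,r--
[2,19] 'y'=='y' → l++,r--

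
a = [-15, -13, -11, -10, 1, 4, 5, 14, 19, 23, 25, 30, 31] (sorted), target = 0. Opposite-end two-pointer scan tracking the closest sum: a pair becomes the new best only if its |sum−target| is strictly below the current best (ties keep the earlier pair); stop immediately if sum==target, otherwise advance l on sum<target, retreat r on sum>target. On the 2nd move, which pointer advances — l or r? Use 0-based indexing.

l=0 r=12: -15+31=16 d=16 *, r--
l=0 r=11: -15+30=15 d=15 *, r--

r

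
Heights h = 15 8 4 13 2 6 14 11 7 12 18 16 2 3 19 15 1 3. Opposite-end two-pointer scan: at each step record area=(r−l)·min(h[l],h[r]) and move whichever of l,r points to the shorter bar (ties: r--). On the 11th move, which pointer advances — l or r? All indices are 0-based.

[0,17] min(15,3)*17=51 best=51 * → r--
[0,16] min(15,1)*16=16 best=51 → r--
[0,15] min(15,15)*15=225 best=225 * → r--
[0,14] min(15,19)*14=210 best=225 → l++
[1,14] min(8,19)*13=104 best=225 → l++
[2,14] min(4,19)*12=48 best=225 → l++
[3,14] min(13,19)*11=143 best=225 → l++
[4,14] min(2,19)*10=20 best=225 → l++
[5,14] min(6,19)*9=54 best=225 → l++
[6,14] min(14,19)*8=112 best=225 → l++
[7,14] min(11,19)*7=77 best=225 → l++

l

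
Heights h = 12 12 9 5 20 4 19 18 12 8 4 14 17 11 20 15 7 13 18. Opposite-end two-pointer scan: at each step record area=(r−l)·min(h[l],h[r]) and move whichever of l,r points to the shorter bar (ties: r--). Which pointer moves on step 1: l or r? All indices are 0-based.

l

[0,18] min(12,18)*18=216 best=216 * → l++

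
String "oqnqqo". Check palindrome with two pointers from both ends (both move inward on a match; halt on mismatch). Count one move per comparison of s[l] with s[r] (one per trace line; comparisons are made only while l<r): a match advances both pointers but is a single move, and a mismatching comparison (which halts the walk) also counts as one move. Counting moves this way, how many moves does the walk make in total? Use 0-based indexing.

l=0 r=5: 'o'=='o', l++,r--
l=1 r=4: 'q'=='q', l++,r--
l=2 r=3: 'n'!='q', stop

3 moves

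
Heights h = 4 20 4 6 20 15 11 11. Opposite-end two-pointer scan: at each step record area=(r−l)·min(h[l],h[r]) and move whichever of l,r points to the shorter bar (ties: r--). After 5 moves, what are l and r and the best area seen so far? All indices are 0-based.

l=1, r=3, best area=66

[0,7] min(4,11)*7=28 best=28 * → l++
[1,7] min(20,11)*6=66 best=66 * → r--
[1,6] min(20,11)*5=55 best=66 → r--
[1,5] min(20,15)*4=60 best=66 → r--
[1,4] min(20,20)*3=60 best=66 → r--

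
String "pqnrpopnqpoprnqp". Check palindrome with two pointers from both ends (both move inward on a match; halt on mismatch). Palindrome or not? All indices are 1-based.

l=1 r=16: 'p'=='p', l++,r--
l=2 r=15: 'q'=='q', l++,r--
l=3 r=14: 'n'=='n', l++,r--
l=4 r=13: 'r'=='r', l++,r--
l=5 r=12: 'p'=='p', l++,r--
l=6 r=11: 'o'=='o', l++,r--
l=7 r=10: 'p'=='p', l++,r--
l=8 r=9: 'n'!='q', stop

not a palindrome (mismatch at 8,9)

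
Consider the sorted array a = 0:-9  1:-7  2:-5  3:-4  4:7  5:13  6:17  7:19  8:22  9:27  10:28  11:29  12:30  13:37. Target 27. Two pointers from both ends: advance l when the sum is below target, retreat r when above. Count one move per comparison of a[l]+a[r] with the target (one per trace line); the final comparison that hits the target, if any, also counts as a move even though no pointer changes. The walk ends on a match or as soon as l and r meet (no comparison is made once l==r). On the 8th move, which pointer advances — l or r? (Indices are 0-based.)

l=0 r=13: -9+37=28 >27, r--
l=0 r=12: -9+30=21 <27, l++
l=1 r=12: -7+30=23 <27, l++
l=2 r=12: -5+30=25 <27, l++
l=3 r=12: -4+30=26 <27, l++
l=4 r=12: 7+30=37 >27, r--
l=4 r=11: 7+29=36 >27, r--
l=4 r=10: 7+28=35 >27, r--

r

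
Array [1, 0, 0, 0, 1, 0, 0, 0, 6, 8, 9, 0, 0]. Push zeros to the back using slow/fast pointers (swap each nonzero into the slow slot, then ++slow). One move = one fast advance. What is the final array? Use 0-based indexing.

(s=0,f=0) a[fast]=1≠0 swap→a[0]=1 → slow++,fast++
(s=1,f=1) a[fast]=0 → fast++
(s=1,f=2) a[fast]=0 → fast++
(s=1,f=3) a[fast]=0 → fast++
(s=1,f=4) a[fast]=1≠0 swap→a[1]=1 → slow++,fast++
(s=2,f=5) a[fast]=0 → fast++
(s=2,f=6) a[fast]=0 → fast++
(s=2,f=7) a[fast]=0 → fast++
(s=2,f=8) a[fast]=6≠0 swap→a[2]=6 → slow++,fast++
(s=3,f=9) a[fast]=8≠0 swap→a[3]=8 → slow++,fast++
(s=4,f=10) a[fast]=9≠0 swap→a[4]=9 → slow++,fast++
(s=5,f=11) a[fast]=0 → fast++
(s=5,f=12) a[fast]=0 → fast++

[1, 1, 6, 8, 9, 0, 0, 0, 0, 0, 0, 0, 0]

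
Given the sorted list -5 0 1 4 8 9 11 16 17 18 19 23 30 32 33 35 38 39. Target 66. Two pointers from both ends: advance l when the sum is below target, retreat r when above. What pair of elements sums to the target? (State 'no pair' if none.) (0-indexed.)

[0,17] -5+39=34 <66 → l++
[1,17] 0+39=39 <66 → l++
[2,17] 1+39=40 <66 → l++
[3,17] 4+39=43 <66 → l++
[4,17] 8+39=47 <66 → l++
[5,17] 9+39=48 <66 → l++
[6,17] 11+39=50 <66 → l++
[7,17] 16+39=55 <66 → l++
[8,17] 17+39=56 <66 → l++
[9,17] 18+39=57 <66 → l++
[10,17] 19+39=58 <66 → l++
[11,17] 23+39=62 <66 → l++
[12,17] 30+39=69 >66 → r--
[12,16] 30+38=68 >66 → r--
[12,15] 30+35=65 <66 → l++
[13,15] 32+35=67 >66 → r--
[13,14] 32+33=65 <66 → l++

no pair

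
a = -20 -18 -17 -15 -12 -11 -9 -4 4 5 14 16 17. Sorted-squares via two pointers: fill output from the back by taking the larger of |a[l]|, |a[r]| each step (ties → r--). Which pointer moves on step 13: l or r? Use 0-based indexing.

r

l=0 r=12: |-20|>|17| out[12]=400, l++
l=1 r=12: |-18|>|17| out[11]=324, l++
l=2 r=12: |-17|<=|17| out[10]=289, r--
l=2 r=11: |-17|>|16| out[9]=289, l++
l=3 r=11: |-15|<=|16| out[8]=256, r--
l=3 r=10: |-15|>|14| out[7]=225, l++
l=4 r=10: |-12|<=|14| out[6]=196, r--
l=4 r=9: |-12|>|5| out[5]=144, l++
l=5 r=9: |-11|>|5| out[4]=121, l++
l=6 r=9: |-9|>|5| out[3]=81, l++
l=7 r=9: |-4|<=|5| out[2]=25, r--
l=7 r=8: |-4|<=|4| out[1]=16, r--
l=7 r=7: |-4|<=|-4| out[0]=16, r--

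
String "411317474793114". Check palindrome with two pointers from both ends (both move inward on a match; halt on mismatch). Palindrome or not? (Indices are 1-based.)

not a palindrome (mismatch at 5,11)

l=1 r=15: '4'=='4', l++,r--
l=2 r=14: '1'=='1', l++,r--
l=3 r=13: '1'=='1', l++,r--
l=4 r=12: '3'=='3', l++,r--
l=5 r=11: '1'!='9', stop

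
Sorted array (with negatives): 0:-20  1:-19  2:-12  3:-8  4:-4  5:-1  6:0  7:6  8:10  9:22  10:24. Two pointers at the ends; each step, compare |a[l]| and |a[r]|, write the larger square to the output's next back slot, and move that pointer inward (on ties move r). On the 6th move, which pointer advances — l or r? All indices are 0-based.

r

l=0 r=10: |-20|<=|24| out[10]=576, r--
l=0 r=9: |-20|<=|22| out[9]=484, r--
l=0 r=8: |-20|>|10| out[8]=400, l++
l=1 r=8: |-19|>|10| out[7]=361, l++
l=2 r=8: |-12|>|10| out[6]=144, l++
l=3 r=8: |-8|<=|10| out[5]=100, r--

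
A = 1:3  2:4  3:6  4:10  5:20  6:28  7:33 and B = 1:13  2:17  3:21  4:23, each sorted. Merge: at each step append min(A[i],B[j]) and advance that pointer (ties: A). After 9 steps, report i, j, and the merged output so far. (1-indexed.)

i=6, j=5, merged so far=[3, 4, 6, 10, 13, 17, 20, 21, 23]

[i=1,j=1] A[i]=3<=B[j]=13 take 3 → i++
[i=2,j=1] A[i]=4<=B[j]=13 take 4 → i++
[i=3,j=1] A[i]=6<=B[j]=13 take 6 → i++
[i=4,j=1] A[i]=10<=B[j]=13 take 10 → i++
[i=5,j=1] A[i]=20>B[j]=13 take 13 → j++
[i=5,j=2] A[i]=20>B[j]=17 take 17 → j++
[i=5,j=3] A[i]=20<=B[j]=21 take 20 → i++
[i=6,j=3] A[i]=28>B[j]=21 take 21 → j++
[i=6,j=4] A[i]=28>B[j]=23 take 23 → j++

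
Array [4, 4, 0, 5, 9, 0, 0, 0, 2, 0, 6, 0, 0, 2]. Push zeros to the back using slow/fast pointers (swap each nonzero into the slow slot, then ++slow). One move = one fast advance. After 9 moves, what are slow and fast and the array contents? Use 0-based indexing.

slow=5, fast=9, a=[4, 4, 5, 9, 2, 0, 0, 0, 0, 0, 6, 0, 0, 2]

(s=0,f=0) a[fast]=4≠0 swap→a[0]=4 → slow++,fast++
(s=1,f=1) a[fast]=4≠0 swap→a[1]=4 → slow++,fast++
(s=2,f=2) a[fast]=0 → fast++
(s=2,f=3) a[fast]=5≠0 swap→a[2]=5 → slow++,fast++
(s=3,f=4) a[fast]=9≠0 swap→a[3]=9 → slow++,fast++
(s=4,f=5) a[fast]=0 → fast++
(s=4,f=6) a[fast]=0 → fast++
(s=4,f=7) a[fast]=0 → fast++
(s=4,f=8) a[fast]=2≠0 swap→a[4]=2 → slow++,fast++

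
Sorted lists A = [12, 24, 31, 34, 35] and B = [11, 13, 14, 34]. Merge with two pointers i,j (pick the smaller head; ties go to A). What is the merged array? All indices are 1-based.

i=1 j=1: A[i]=12>B[j]=11 take 11, j++
i=1 j=2: A[i]=12<=B[j]=13 take 12, i++
i=2 j=2: A[i]=24>B[j]=13 take 13, j++
i=2 j=3: A[i]=24>B[j]=14 take 14, j++
i=2 j=4: A[i]=24<=B[j]=34 take 24, i++
i=3 j=4: A[i]=31<=B[j]=34 take 31, i++
i=4 j=4: A[i]=34<=B[j]=34 take 34, i++
i=5 j=4: A[i]=35>B[j]=34 take 34, j++
i=5 j=5: B done, take A[i]=35, i++

[11, 12, 13, 14, 24, 31, 34, 34, 35]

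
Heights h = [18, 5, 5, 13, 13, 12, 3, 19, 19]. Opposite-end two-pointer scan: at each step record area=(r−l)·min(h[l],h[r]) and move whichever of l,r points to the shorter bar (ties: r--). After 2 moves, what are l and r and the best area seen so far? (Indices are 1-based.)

[1,9] min(18,19)*8=144 best=144 * → l++
[2,9] min(5,19)*7=35 best=144 → l++

l=3, r=9, best area=144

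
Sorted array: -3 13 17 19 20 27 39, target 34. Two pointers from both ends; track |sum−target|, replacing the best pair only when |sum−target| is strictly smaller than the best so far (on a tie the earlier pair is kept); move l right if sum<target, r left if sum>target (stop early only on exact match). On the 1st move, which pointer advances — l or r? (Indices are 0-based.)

l=0 r=6: -3+39=36 d=2 *, r--

r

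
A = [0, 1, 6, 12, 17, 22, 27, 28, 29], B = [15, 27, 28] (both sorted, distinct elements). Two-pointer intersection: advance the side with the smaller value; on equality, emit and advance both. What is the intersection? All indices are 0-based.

intersection = [27, 28]

i=0 j=0: 0<15, i++
i=1 j=0: 1<15, i++
i=2 j=0: 6<15, i++
i=3 j=0: 12<15, i++
i=4 j=0: 17>15, j++
i=4 j=1: 17<27, i++
i=5 j=1: 22<27, i++
i=6 j=1: 27==27 emit, i++,j++
i=7 j=2: 28==28 emit, i++,j++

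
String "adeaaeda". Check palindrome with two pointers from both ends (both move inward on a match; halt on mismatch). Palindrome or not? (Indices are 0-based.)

palindrome

l=0 r=7: 'a'=='a', l++,r--
l=1 r=6: 'd'=='d', l++,r--
l=2 r=5: 'e'=='e', l++,r--
l=3 r=4: 'a'=='a', l++,r--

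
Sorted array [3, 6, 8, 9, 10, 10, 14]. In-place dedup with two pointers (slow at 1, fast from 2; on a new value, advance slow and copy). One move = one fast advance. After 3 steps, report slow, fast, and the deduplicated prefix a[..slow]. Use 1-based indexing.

slow=4, fast=5, prefix=[3, 6, 8, 9]

slow=1 fast=2: a[fast]=6≠a[slow]=3 write a[2]=6, slow++,fast++
slow=2 fast=3: a[fast]=8≠a[slow]=6 write a[3]=8, slow++,fast++
slow=3 fast=4: a[fast]=9≠a[slow]=8 write a[4]=9, slow++,fast++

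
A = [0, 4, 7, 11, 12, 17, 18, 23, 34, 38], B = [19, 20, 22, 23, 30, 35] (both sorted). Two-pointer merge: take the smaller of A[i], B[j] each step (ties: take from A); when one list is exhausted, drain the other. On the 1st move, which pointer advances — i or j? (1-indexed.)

i

[i=1,j=1] A[i]=0<=B[j]=19 take 0 → i++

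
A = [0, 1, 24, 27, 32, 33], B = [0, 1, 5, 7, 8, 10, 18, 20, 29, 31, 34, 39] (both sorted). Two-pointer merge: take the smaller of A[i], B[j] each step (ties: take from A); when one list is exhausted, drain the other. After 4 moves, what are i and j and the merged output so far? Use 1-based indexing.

[i=1,j=1] A[i]=0<=B[j]=0 take 0 → i++
[i=2,j=1] A[i]=1>B[j]=0 take 0 → j++
[i=2,j=2] A[i]=1<=B[j]=1 take 1 → i++
[i=3,j=2] A[i]=24>B[j]=1 take 1 → j++

i=3, j=3, merged so far=[0, 0, 1, 1]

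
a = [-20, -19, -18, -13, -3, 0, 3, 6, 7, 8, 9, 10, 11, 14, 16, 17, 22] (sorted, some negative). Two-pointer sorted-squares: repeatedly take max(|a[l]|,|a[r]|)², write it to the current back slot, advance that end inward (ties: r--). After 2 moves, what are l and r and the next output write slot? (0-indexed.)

l=1, r=15, next write slot=14

l=0 r=16: |-20|<=|22| out[16]=484, r--
l=0 r=15: |-20|>|17| out[15]=400, l++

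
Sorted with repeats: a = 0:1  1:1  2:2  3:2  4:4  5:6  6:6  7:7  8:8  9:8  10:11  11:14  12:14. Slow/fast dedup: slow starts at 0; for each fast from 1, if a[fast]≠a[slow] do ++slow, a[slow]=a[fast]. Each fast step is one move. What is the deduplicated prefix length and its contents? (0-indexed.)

(s=0,f=1) a[fast]=1=a[slow] dup → fast++
(s=0,f=2) a[fast]=2≠a[slow]=1 write a[1]=2 → slow++,fast++
(s=1,f=3) a[fast]=2=a[slow] dup → fast++
(s=1,f=4) a[fast]=4≠a[slow]=2 write a[2]=4 → slow++,fast++
(s=2,f=5) a[fast]=6≠a[slow]=4 write a[3]=6 → slow++,fast++
(s=3,f=6) a[fast]=6=a[slow] dup → fast++
(s=3,f=7) a[fast]=7≠a[slow]=6 write a[4]=7 → slow++,fast++
(s=4,f=8) a[fast]=8≠a[slow]=7 write a[5]=8 → slow++,fast++
(s=5,f=9) a[fast]=8=a[slow] dup → fast++
(s=5,f=10) a[fast]=11≠a[slow]=8 write a[6]=11 → slow++,fast++
(s=6,f=11) a[fast]=14≠a[slow]=11 write a[7]=14 → slow++,fast++
(s=7,f=12) a[fast]=14=a[slow] dup → fast++

length 8; prefix = [1, 2, 4, 6, 7, 8, 11, 14]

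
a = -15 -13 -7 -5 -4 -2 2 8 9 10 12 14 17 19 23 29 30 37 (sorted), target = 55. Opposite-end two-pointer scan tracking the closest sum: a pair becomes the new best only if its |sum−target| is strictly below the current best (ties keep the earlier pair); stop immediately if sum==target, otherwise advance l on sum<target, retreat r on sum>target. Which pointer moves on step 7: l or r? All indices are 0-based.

[0,17] -15+37=22 d=33 * → l++
[1,17] -13+37=24 d=31 * → l++
[2,17] -7+37=30 d=25 * → l++
[3,17] -5+37=32 d=23 * → l++
[4,17] -4+37=33 d=22 * → l++
[5,17] -2+37=35 d=20 * → l++
[6,17] 2+37=39 d=16 * → l++

l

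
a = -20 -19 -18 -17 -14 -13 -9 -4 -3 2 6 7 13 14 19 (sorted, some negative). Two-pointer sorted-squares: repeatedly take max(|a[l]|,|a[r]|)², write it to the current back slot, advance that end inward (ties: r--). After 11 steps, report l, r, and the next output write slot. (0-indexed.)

l=7, r=10, next write slot=3

l=0 r=14: |-20|>|19| out[14]=400, l++
l=1 r=14: |-19|<=|19| out[13]=361, r--
l=1 r=13: |-19|>|14| out[12]=361, l++
l=2 r=13: |-18|>|14| out[11]=324, l++
l=3 r=13: |-17|>|14| out[10]=289, l++
l=4 r=13: |-14|<=|14| out[9]=196, r--
l=4 r=12: |-14|>|13| out[8]=196, l++
l=5 r=12: |-13|<=|13| out[7]=169, r--
l=5 r=11: |-13|>|7| out[6]=169, l++
l=6 r=11: |-9|>|7| out[5]=81, l++
l=7 r=11: |-4|<=|7| out[4]=49, r--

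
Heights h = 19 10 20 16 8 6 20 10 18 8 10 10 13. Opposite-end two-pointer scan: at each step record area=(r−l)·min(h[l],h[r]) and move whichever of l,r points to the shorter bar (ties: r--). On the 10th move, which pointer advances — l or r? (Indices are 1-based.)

r

l=1 r=13: min(19,13)*12=156 best=156 *, r--
l=1 r=12: min(19,10)*11=110 best=156, r--
l=1 r=11: min(19,10)*10=100 best=156, r--
l=1 r=10: min(19,8)*9=72 best=156, r--
l=1 r=9: min(19,18)*8=144 best=156, r--
l=1 r=8: min(19,10)*7=70 best=156, r--
l=1 r=7: min(19,20)*6=114 best=156, l++
l=2 r=7: min(10,20)*5=50 best=156, l++
l=3 r=7: min(20,20)*4=80 best=156, r--
l=3 r=6: min(20,6)*3=18 best=156, r--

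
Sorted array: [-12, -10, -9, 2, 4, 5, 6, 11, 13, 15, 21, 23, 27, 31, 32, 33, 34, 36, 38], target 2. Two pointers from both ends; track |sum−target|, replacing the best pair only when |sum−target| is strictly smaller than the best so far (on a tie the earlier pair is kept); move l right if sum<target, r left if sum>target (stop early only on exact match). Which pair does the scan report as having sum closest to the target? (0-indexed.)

[0,18] -12+38=26 d=24 * → r--
[0,17] -12+36=24 d=22 * → r--
[0,16] -12+34=22 d=20 * → r--
[0,15] -12+33=21 d=19 * → r--
[0,14] -12+32=20 d=18 * → r--
[0,13] -12+31=19 d=17 * → r--
[0,12] -12+27=15 d=13 * → r--
[0,11] -12+23=11 d=9 * → r--
[0,10] -12+21=9 d=7 * → r--
[0,9] -12+15=3 d=1 * → r--
[0,8] -12+13=1 d=1 → l++
[1,8] -10+13=3 d=1 → r--
[1,7] -10+11=1 d=1 → l++
[2,7] -9+11=2 d=0 * → stop

pair (-9, 11) with sum 2 (|Δ|=0)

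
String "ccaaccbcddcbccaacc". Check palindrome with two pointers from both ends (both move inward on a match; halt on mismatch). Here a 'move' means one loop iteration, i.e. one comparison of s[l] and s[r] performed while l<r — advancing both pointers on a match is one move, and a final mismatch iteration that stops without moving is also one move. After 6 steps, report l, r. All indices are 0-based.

l=0 r=17: 'c'=='c', l++,r--
l=1 r=16: 'c'=='c', l++,r--
l=2 r=15: 'a'=='a', l++,r--
l=3 r=14: 'a'=='a', l++,r--
l=4 r=13: 'c'=='c', l++,r--
l=5 r=12: 'c'=='c', l++,r--

l=6, r=11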